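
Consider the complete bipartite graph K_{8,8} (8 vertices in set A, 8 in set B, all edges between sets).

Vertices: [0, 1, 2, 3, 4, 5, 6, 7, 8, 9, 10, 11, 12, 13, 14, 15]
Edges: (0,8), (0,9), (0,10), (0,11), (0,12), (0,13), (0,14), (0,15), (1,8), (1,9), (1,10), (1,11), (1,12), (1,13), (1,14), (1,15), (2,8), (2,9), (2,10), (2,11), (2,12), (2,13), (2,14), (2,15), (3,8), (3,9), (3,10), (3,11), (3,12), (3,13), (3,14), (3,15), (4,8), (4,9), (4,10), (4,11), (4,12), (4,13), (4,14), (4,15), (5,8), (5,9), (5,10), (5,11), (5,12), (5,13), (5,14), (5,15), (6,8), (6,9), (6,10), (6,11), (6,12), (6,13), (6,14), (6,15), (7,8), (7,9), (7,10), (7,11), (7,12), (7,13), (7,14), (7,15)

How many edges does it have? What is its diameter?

K_{8,8} has 8 * 8 = 64 edges.
Any vertex reaches any opposite-side vertex in 1 step; same-side vertices reach in 2 steps via any opposite-side vertex.
Diameter = 2.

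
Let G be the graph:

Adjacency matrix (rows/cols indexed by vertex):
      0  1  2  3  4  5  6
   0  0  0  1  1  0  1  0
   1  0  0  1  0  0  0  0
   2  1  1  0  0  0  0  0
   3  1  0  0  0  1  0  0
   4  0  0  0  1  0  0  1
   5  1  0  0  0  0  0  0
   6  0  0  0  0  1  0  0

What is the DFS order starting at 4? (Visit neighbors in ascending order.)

DFS from vertex 4 (neighbors processed in ascending order):
Visit order: 4, 3, 0, 2, 1, 5, 6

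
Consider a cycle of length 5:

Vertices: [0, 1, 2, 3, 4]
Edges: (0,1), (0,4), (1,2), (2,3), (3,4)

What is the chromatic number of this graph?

This is an odd cycle (C_5). Odd cycles are not bipartite (any 2-coloring forces two adjacent vertices to match), and 3 colors suffice.
Chromatic number = 3.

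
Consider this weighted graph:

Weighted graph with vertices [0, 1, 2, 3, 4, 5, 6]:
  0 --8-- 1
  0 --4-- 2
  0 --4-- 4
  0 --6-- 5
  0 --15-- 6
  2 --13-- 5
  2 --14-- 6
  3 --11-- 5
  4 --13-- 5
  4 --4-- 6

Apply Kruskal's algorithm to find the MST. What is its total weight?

Applying Kruskal's algorithm (sort edges by weight, add if no cycle):
  Add (0,4) w=4
  Add (0,2) w=4
  Add (4,6) w=4
  Add (0,5) w=6
  Add (0,1) w=8
  Add (3,5) w=11
  Skip (2,5) w=13 (creates cycle)
  Skip (4,5) w=13 (creates cycle)
  Skip (2,6) w=14 (creates cycle)
  Skip (0,6) w=15 (creates cycle)
MST weight = 37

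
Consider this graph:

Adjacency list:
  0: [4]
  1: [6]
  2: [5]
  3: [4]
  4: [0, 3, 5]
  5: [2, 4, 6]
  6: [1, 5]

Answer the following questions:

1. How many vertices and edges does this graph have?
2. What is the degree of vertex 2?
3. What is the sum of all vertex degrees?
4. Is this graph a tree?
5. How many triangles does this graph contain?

Count: 7 vertices, 6 edges.
Vertex 2 has neighbors [5], degree = 1.
Handshaking lemma: 2 * 6 = 12.
A graph is a tree iff it is connected and has exactly n-1 edges. This graph is connected (all 7 vertices in one component) and has 7-1 = 6 edges. It is a tree.
Number of triangles = 0.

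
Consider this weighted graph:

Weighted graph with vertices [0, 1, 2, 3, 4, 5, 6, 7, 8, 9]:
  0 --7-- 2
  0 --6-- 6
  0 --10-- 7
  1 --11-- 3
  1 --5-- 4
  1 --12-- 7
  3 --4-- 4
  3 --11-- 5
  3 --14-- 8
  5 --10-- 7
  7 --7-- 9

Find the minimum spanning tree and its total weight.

Applying Kruskal's algorithm (sort edges by weight, add if no cycle):
  Add (3,4) w=4
  Add (1,4) w=5
  Add (0,6) w=6
  Add (0,2) w=7
  Add (7,9) w=7
  Add (0,7) w=10
  Add (5,7) w=10
  Skip (1,3) w=11 (creates cycle)
  Add (3,5) w=11
  Skip (1,7) w=12 (creates cycle)
  Add (3,8) w=14
MST weight = 74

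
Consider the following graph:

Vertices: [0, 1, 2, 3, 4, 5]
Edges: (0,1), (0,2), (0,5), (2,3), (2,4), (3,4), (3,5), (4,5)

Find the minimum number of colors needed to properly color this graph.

The graph has a maximum clique of size 3 (lower bound on chromatic number).
A valid 3-coloring: {0: 0, 1: 1, 2: 1, 3: 0, 4: 2, 5: 1}.
Chromatic number = 3.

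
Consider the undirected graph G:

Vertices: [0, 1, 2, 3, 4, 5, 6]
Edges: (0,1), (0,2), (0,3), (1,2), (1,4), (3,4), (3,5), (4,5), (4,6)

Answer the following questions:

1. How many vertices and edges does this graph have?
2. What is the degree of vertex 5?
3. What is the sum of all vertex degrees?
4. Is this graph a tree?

Count: 7 vertices, 9 edges.
Vertex 5 has neighbors [3, 4], degree = 2.
Handshaking lemma: 2 * 9 = 18.
A tree on 7 vertices has 6 edges. This graph has 9 edges (3 extra). Not a tree.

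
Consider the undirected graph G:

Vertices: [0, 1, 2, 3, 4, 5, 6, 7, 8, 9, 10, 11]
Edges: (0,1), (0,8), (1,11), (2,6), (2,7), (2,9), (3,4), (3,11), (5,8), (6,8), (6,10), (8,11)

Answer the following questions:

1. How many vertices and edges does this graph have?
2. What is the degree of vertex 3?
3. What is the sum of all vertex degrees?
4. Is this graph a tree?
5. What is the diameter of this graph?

Count: 12 vertices, 12 edges.
Vertex 3 has neighbors [4, 11], degree = 2.
Handshaking lemma: 2 * 12 = 24.
A tree on 12 vertices has 11 edges. This graph has 12 edges (1 extra). Not a tree.
Diameter (longest shortest path) = 6.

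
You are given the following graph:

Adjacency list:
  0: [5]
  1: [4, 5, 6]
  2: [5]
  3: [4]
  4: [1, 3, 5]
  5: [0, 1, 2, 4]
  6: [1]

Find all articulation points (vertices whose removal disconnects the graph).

An articulation point is a vertex whose removal disconnects the graph.
Articulation points: [1, 4, 5]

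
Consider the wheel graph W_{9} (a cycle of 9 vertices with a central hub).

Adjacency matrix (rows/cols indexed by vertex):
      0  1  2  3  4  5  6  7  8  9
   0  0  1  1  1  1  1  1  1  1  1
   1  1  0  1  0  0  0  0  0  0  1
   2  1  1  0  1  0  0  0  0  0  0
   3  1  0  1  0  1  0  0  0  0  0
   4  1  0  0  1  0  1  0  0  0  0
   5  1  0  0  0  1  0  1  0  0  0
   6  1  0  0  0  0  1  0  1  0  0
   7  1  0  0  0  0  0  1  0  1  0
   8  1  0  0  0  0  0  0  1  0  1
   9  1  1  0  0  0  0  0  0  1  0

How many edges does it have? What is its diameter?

Wheel graph W_{9}: 9 cycle edges + 9 spoke edges = 18 edges.
The hub is distance 1 from all cycle vertices. Max distance between cycle vertices through hub is 2.
Diameter = 2.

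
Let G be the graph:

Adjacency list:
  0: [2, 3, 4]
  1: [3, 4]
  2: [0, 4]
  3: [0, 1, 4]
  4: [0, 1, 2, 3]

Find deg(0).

Vertex 0 has neighbors [2, 3, 4], so deg(0) = 3.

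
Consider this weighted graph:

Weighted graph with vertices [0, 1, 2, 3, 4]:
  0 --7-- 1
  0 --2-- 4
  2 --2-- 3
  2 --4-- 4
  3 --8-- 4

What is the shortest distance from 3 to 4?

Using Dijkstra's algorithm from vertex 3:
Shortest path: 3 -> 2 -> 4
Total weight: 2 + 4 = 6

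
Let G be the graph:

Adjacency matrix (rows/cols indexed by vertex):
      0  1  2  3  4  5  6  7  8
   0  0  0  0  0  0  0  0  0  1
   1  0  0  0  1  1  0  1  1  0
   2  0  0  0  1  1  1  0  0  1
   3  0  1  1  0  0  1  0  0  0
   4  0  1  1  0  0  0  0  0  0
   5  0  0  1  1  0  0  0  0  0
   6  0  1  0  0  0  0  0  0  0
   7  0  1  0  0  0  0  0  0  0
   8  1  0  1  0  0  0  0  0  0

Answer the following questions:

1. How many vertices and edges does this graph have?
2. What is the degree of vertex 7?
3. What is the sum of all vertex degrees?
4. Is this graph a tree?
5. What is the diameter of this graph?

Count: 9 vertices, 10 edges.
Vertex 7 has neighbors [1], degree = 1.
Handshaking lemma: 2 * 10 = 20.
A tree on 9 vertices has 8 edges. This graph has 10 edges (2 extra). Not a tree.
Diameter (longest shortest path) = 5.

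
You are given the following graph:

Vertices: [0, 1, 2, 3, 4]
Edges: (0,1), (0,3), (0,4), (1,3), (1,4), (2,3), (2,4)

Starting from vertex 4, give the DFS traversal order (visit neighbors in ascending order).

DFS from vertex 4 (neighbors processed in ascending order):
Visit order: 4, 0, 1, 3, 2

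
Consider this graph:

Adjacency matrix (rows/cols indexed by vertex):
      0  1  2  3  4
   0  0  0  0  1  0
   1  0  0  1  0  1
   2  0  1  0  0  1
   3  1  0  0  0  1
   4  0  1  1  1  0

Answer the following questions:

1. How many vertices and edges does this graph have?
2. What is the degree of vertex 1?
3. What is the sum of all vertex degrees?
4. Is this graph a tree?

Count: 5 vertices, 5 edges.
Vertex 1 has neighbors [2, 4], degree = 2.
Handshaking lemma: 2 * 5 = 10.
A tree on 5 vertices has 4 edges. This graph has 5 edges (1 extra). Not a tree.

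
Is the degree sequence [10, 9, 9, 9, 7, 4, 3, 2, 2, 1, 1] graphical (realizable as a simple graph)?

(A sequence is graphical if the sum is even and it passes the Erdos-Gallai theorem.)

Sum of degrees = 57. Sum is odd, so the sequence is NOT graphical.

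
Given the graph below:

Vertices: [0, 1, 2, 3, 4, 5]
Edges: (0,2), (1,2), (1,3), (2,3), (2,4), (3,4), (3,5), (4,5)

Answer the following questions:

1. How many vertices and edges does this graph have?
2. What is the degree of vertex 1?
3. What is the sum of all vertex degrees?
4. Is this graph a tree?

Count: 6 vertices, 8 edges.
Vertex 1 has neighbors [2, 3], degree = 2.
Handshaking lemma: 2 * 8 = 16.
A tree on 6 vertices has 5 edges. This graph has 8 edges (3 extra). Not a tree.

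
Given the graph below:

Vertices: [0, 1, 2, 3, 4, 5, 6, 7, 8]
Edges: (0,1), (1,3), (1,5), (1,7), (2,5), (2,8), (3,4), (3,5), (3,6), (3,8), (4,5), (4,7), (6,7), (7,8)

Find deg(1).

Vertex 1 has neighbors [0, 3, 5, 7], so deg(1) = 4.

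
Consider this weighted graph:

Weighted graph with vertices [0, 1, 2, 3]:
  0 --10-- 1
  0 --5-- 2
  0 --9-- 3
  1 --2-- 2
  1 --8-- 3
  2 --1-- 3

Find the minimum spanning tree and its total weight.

Applying Kruskal's algorithm (sort edges by weight, add if no cycle):
  Add (2,3) w=1
  Add (1,2) w=2
  Add (0,2) w=5
  Skip (1,3) w=8 (creates cycle)
  Skip (0,3) w=9 (creates cycle)
  Skip (0,1) w=10 (creates cycle)
MST weight = 8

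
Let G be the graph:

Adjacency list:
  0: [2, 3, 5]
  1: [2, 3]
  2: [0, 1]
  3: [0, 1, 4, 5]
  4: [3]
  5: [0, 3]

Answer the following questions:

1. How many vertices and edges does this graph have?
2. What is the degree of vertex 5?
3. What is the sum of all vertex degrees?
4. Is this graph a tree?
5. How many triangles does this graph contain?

Count: 6 vertices, 7 edges.
Vertex 5 has neighbors [0, 3], degree = 2.
Handshaking lemma: 2 * 7 = 14.
A tree on 6 vertices has 5 edges. This graph has 7 edges (2 extra). Not a tree.
Number of triangles = 1.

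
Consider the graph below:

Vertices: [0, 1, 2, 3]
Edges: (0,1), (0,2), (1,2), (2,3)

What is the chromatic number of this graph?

The graph has a maximum clique of size 3 (lower bound on chromatic number).
A valid 3-coloring: {0: 1, 1: 2, 2: 0, 3: 1}.
Chromatic number = 3.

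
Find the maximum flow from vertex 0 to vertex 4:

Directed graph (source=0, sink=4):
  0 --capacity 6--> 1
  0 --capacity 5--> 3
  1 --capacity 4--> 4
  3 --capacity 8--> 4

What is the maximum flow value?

Computing max flow:
  Flow on (0->1): 4/6
  Flow on (0->3): 5/5
  Flow on (1->4): 4/4
  Flow on (3->4): 5/8
Maximum flow = 9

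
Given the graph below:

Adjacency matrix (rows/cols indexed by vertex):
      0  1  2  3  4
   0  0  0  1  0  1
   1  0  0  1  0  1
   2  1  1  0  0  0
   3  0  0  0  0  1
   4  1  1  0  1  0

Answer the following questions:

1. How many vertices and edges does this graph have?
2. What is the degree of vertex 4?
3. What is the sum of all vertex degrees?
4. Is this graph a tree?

Count: 5 vertices, 5 edges.
Vertex 4 has neighbors [0, 1, 3], degree = 3.
Handshaking lemma: 2 * 5 = 10.
A tree on 5 vertices has 4 edges. This graph has 5 edges (1 extra). Not a tree.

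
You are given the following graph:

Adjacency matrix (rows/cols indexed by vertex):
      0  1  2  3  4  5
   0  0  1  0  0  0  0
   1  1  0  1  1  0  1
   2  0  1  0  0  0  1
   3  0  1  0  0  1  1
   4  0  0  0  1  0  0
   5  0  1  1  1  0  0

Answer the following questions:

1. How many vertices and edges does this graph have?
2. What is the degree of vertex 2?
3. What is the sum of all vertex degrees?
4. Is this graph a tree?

Count: 6 vertices, 7 edges.
Vertex 2 has neighbors [1, 5], degree = 2.
Handshaking lemma: 2 * 7 = 14.
A tree on 6 vertices has 5 edges. This graph has 7 edges (2 extra). Not a tree.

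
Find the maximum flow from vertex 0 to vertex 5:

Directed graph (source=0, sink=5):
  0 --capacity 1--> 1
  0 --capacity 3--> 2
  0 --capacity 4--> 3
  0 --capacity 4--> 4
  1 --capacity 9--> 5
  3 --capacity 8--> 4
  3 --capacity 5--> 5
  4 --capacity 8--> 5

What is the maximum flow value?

Computing max flow:
  Flow on (0->1): 1/1
  Flow on (0->3): 4/4
  Flow on (0->4): 4/4
  Flow on (1->5): 1/9
  Flow on (3->5): 4/5
  Flow on (4->5): 4/8
Maximum flow = 9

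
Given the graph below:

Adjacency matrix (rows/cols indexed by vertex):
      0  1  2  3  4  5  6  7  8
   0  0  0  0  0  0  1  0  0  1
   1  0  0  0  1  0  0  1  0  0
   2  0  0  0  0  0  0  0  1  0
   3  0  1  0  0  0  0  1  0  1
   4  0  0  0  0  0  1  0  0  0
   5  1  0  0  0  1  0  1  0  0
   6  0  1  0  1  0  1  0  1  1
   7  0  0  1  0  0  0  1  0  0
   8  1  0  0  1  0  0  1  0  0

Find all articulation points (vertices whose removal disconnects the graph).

An articulation point is a vertex whose removal disconnects the graph.
Articulation points: [5, 6, 7]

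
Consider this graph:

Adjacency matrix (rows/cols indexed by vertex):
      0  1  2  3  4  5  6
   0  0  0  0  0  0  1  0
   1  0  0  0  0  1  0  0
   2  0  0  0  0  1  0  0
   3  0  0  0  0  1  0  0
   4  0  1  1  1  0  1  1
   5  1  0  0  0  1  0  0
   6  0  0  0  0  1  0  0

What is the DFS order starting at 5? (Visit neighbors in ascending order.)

DFS from vertex 5 (neighbors processed in ascending order):
Visit order: 5, 0, 4, 1, 2, 3, 6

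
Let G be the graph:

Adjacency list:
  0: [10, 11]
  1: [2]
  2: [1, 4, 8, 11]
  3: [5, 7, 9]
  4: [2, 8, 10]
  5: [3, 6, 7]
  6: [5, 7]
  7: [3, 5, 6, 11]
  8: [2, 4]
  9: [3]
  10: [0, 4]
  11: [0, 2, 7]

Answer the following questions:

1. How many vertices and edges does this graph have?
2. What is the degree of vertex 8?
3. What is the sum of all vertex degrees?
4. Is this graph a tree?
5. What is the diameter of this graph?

Count: 12 vertices, 15 edges.
Vertex 8 has neighbors [2, 4], degree = 2.
Handshaking lemma: 2 * 15 = 30.
A tree on 12 vertices has 11 edges. This graph has 15 edges (4 extra). Not a tree.
Diameter (longest shortest path) = 5.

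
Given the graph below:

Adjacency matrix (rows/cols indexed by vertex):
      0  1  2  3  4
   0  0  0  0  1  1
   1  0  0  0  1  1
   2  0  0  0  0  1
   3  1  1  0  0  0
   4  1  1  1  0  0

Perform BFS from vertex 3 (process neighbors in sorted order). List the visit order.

BFS from vertex 3 (neighbors processed in ascending order):
Visit order: 3, 0, 1, 4, 2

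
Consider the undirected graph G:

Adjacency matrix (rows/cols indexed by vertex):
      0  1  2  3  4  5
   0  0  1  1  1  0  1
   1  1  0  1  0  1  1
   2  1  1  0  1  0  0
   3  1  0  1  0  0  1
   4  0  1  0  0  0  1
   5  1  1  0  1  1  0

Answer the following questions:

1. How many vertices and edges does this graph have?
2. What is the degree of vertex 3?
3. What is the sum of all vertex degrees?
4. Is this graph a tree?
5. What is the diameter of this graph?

Count: 6 vertices, 10 edges.
Vertex 3 has neighbors [0, 2, 5], degree = 3.
Handshaking lemma: 2 * 10 = 20.
A tree on 6 vertices has 5 edges. This graph has 10 edges (5 extra). Not a tree.
Diameter (longest shortest path) = 2.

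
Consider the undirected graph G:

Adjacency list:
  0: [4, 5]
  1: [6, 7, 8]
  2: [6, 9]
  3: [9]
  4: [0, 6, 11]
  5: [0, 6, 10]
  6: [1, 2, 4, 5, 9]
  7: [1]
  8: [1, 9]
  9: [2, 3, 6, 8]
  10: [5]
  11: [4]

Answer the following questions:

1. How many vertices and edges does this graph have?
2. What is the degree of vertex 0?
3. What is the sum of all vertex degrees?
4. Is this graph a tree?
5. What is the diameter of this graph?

Count: 12 vertices, 14 edges.
Vertex 0 has neighbors [4, 5], degree = 2.
Handshaking lemma: 2 * 14 = 28.
A tree on 12 vertices has 11 edges. This graph has 14 edges (3 extra). Not a tree.
Diameter (longest shortest path) = 4.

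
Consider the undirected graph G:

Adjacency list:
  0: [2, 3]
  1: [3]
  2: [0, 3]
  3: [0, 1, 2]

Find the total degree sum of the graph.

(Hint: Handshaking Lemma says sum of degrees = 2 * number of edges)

Count edges: 4 edges.
By Handshaking Lemma: sum of degrees = 2 * 4 = 8.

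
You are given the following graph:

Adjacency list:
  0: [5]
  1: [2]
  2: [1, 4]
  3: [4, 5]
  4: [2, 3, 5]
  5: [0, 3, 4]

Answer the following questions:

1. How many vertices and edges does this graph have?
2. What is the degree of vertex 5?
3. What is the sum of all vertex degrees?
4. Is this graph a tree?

Count: 6 vertices, 6 edges.
Vertex 5 has neighbors [0, 3, 4], degree = 3.
Handshaking lemma: 2 * 6 = 12.
A tree on 6 vertices has 5 edges. This graph has 6 edges (1 extra). Not a tree.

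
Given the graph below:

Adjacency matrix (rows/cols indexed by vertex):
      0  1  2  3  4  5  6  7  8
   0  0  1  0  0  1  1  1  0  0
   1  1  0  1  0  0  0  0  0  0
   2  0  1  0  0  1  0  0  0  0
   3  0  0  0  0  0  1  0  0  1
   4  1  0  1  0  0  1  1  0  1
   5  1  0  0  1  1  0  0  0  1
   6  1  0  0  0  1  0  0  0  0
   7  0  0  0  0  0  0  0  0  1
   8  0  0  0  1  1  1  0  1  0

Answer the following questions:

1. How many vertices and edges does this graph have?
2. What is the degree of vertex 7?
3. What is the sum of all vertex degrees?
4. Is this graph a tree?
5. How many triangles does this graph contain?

Count: 9 vertices, 13 edges.
Vertex 7 has neighbors [8], degree = 1.
Handshaking lemma: 2 * 13 = 26.
A tree on 9 vertices has 8 edges. This graph has 13 edges (5 extra). Not a tree.
Number of triangles = 4.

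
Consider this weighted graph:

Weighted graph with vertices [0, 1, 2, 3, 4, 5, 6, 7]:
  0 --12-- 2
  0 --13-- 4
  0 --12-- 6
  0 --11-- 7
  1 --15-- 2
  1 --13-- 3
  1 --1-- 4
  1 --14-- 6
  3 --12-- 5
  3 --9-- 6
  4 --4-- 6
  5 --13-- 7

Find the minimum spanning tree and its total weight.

Applying Kruskal's algorithm (sort edges by weight, add if no cycle):
  Add (1,4) w=1
  Add (4,6) w=4
  Add (3,6) w=9
  Add (0,7) w=11
  Add (0,2) w=12
  Add (0,6) w=12
  Add (3,5) w=12
  Skip (0,4) w=13 (creates cycle)
  Skip (1,3) w=13 (creates cycle)
  Skip (5,7) w=13 (creates cycle)
  Skip (1,6) w=14 (creates cycle)
  Skip (1,2) w=15 (creates cycle)
MST weight = 61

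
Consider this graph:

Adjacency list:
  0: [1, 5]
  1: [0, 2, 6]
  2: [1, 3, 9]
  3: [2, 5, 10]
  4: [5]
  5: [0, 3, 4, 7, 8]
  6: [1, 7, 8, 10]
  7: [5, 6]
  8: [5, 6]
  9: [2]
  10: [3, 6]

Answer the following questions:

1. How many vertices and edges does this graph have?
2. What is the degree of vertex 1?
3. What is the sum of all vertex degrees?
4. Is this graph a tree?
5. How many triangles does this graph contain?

Count: 11 vertices, 14 edges.
Vertex 1 has neighbors [0, 2, 6], degree = 3.
Handshaking lemma: 2 * 14 = 28.
A tree on 11 vertices has 10 edges. This graph has 14 edges (4 extra). Not a tree.
Number of triangles = 0.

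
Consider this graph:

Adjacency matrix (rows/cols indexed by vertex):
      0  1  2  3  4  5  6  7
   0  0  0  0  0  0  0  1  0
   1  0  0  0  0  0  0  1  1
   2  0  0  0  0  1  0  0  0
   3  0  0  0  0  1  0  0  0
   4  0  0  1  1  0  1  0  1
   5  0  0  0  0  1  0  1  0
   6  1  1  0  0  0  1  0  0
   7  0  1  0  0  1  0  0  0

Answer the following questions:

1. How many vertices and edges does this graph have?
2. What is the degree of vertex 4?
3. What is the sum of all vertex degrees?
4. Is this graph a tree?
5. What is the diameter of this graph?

Count: 8 vertices, 8 edges.
Vertex 4 has neighbors [2, 3, 5, 7], degree = 4.
Handshaking lemma: 2 * 8 = 16.
A tree on 8 vertices has 7 edges. This graph has 8 edges (1 extra). Not a tree.
Diameter (longest shortest path) = 4.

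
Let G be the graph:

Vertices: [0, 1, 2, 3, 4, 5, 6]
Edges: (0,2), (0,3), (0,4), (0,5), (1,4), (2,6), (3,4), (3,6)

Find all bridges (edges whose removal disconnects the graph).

A bridge is an edge whose removal increases the number of connected components.
Bridges found: (0,5), (1,4)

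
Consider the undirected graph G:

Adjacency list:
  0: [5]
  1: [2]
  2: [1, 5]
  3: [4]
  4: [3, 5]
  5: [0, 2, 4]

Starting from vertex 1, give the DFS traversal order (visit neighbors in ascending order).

DFS from vertex 1 (neighbors processed in ascending order):
Visit order: 1, 2, 5, 0, 4, 3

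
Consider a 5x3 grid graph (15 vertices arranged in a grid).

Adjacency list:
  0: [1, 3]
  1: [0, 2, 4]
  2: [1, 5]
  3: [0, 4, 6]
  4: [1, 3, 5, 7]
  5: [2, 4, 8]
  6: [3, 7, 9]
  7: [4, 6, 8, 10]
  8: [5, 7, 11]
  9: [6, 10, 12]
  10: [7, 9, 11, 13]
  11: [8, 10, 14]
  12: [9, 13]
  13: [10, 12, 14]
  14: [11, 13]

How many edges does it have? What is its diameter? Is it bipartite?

A 5x3 grid has 12 vertical edges and 10 horizontal edges.
Total edges = 12 + 10 = 22.
Diameter = (5-1) + (3-1) = 6 (corner to opposite corner).
Grid graphs are bipartite (checkerboard coloring).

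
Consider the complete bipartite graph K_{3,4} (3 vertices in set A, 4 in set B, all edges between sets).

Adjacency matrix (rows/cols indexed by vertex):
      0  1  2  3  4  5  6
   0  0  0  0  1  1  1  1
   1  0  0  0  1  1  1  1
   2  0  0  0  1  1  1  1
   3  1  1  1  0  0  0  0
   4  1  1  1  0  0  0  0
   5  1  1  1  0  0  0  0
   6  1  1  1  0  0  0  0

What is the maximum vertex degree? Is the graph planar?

Set-A vertices have degree 4; set-B vertices have degree 3. Maximum degree = max(3,4) = 4.
K_{3,4} contains K_{3,3} as a subgraph (since both sides have >= 3 vertices); by Kuratowski's theorem it is not planar.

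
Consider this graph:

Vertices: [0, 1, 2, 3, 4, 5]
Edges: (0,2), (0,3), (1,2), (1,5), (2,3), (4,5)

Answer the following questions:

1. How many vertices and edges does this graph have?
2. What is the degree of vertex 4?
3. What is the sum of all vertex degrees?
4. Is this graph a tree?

Count: 6 vertices, 6 edges.
Vertex 4 has neighbors [5], degree = 1.
Handshaking lemma: 2 * 6 = 12.
A tree on 6 vertices has 5 edges. This graph has 6 edges (1 extra). Not a tree.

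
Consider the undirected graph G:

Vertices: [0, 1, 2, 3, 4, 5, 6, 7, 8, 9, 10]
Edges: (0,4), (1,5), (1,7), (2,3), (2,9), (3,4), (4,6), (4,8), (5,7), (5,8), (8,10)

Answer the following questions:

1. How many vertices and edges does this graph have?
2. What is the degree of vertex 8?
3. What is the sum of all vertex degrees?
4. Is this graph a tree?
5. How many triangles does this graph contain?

Count: 11 vertices, 11 edges.
Vertex 8 has neighbors [4, 5, 10], degree = 3.
Handshaking lemma: 2 * 11 = 22.
A tree on 11 vertices has 10 edges. This graph has 11 edges (1 extra). Not a tree.
Number of triangles = 1.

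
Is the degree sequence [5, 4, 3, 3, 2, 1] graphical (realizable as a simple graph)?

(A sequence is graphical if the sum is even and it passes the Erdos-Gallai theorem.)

Sum of degrees = 18. Sum is even and passes Erdos-Gallai. The sequence IS graphical.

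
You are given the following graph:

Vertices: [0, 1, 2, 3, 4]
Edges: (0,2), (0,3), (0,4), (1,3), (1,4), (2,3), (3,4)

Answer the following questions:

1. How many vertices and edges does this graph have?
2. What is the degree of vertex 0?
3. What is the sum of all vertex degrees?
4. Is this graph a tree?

Count: 5 vertices, 7 edges.
Vertex 0 has neighbors [2, 3, 4], degree = 3.
Handshaking lemma: 2 * 7 = 14.
A tree on 5 vertices has 4 edges. This graph has 7 edges (3 extra). Not a tree.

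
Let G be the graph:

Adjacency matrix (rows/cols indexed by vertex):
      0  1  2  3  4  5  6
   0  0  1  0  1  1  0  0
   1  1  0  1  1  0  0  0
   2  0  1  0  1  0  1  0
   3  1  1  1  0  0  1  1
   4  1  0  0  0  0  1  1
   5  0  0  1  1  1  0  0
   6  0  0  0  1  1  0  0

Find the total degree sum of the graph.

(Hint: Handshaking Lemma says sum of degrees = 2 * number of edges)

Count edges: 11 edges.
By Handshaking Lemma: sum of degrees = 2 * 11 = 22.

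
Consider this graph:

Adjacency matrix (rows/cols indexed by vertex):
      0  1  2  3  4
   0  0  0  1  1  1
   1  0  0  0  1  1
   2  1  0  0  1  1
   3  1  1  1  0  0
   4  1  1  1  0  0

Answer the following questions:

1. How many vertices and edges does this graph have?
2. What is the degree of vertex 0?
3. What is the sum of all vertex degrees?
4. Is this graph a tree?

Count: 5 vertices, 7 edges.
Vertex 0 has neighbors [2, 3, 4], degree = 3.
Handshaking lemma: 2 * 7 = 14.
A tree on 5 vertices has 4 edges. This graph has 7 edges (3 extra). Not a tree.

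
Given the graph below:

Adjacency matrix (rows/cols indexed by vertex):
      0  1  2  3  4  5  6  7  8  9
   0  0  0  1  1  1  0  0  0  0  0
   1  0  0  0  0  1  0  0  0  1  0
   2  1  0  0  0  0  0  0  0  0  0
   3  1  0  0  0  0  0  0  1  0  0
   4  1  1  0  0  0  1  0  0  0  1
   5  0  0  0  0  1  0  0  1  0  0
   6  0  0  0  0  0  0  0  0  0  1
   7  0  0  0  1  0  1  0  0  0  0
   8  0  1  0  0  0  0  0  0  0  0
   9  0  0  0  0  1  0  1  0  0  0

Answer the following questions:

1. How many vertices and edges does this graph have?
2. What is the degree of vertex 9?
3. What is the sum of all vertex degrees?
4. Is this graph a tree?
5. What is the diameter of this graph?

Count: 10 vertices, 10 edges.
Vertex 9 has neighbors [4, 6], degree = 2.
Handshaking lemma: 2 * 10 = 20.
A tree on 10 vertices has 9 edges. This graph has 10 edges (1 extra). Not a tree.
Diameter (longest shortest path) = 4.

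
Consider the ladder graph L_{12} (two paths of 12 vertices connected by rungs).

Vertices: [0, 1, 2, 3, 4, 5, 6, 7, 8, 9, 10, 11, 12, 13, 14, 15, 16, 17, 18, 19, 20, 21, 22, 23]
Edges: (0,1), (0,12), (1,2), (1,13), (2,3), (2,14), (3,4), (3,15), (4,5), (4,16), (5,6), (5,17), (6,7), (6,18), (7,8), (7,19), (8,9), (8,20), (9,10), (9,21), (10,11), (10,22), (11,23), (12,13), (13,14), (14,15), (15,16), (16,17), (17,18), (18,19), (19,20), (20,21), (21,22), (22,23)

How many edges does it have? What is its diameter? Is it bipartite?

Ladder graph L_{12}: 12 rungs + 2 * (12-1) path edges = 12 + 22 = 34 edges.
Diameter = 12.
Ladder graphs are bipartite (alternating coloring along each path).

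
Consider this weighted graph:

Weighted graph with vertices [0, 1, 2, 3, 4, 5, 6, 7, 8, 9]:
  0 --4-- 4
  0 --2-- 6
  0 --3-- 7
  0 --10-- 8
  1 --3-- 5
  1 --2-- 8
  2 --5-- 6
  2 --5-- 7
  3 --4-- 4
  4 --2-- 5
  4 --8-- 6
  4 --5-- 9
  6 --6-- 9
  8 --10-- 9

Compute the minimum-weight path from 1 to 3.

Using Dijkstra's algorithm from vertex 1:
Shortest path: 1 -> 5 -> 4 -> 3
Total weight: 3 + 2 + 4 = 9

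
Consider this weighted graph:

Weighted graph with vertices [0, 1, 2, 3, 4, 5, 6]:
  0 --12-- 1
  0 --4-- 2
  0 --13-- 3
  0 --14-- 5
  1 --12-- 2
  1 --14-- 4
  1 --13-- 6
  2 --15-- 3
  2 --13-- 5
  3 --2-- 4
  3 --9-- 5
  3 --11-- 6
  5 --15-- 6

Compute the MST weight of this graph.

Applying Kruskal's algorithm (sort edges by weight, add if no cycle):
  Add (3,4) w=2
  Add (0,2) w=4
  Add (3,5) w=9
  Add (3,6) w=11
  Add (0,1) w=12
  Skip (1,2) w=12 (creates cycle)
  Add (0,3) w=13
  Skip (1,6) w=13 (creates cycle)
  Skip (2,5) w=13 (creates cycle)
  Skip (0,5) w=14 (creates cycle)
  Skip (1,4) w=14 (creates cycle)
  Skip (2,3) w=15 (creates cycle)
  Skip (5,6) w=15 (creates cycle)
MST weight = 51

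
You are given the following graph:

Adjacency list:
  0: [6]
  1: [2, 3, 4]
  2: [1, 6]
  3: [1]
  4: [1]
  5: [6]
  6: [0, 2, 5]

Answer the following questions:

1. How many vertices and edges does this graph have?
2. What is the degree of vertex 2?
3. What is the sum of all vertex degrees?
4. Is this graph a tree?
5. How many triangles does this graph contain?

Count: 7 vertices, 6 edges.
Vertex 2 has neighbors [1, 6], degree = 2.
Handshaking lemma: 2 * 6 = 12.
A graph is a tree iff it is connected and has exactly n-1 edges. This graph is connected (all 7 vertices in one component) and has 7-1 = 6 edges. It is a tree.
Number of triangles = 0.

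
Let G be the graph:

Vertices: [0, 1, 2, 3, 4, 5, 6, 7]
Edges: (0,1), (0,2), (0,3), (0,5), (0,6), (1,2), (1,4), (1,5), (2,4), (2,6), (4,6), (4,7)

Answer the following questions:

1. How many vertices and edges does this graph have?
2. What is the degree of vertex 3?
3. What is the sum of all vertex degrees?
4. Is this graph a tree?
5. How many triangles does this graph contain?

Count: 8 vertices, 12 edges.
Vertex 3 has neighbors [0], degree = 1.
Handshaking lemma: 2 * 12 = 24.
A tree on 8 vertices has 7 edges. This graph has 12 edges (5 extra). Not a tree.
Number of triangles = 5.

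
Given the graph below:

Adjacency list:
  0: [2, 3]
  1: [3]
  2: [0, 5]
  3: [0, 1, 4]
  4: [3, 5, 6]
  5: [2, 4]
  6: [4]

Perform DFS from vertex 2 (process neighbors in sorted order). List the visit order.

DFS from vertex 2 (neighbors processed in ascending order):
Visit order: 2, 0, 3, 1, 4, 5, 6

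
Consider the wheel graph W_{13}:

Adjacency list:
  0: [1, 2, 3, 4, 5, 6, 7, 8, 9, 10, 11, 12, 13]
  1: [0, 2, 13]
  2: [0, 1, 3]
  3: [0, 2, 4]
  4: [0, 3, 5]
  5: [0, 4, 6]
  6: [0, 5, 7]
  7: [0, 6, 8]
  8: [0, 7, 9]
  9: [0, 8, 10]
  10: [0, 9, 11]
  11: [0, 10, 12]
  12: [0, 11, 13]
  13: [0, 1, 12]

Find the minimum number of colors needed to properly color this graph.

W_{13} = C_{13} plus a hub adjacent to every cycle vertex.
The outer cycle needs 3 colors (odd cycle); the hub is adjacent to all of them so needs a fresh color.
Chromatic number = 3 + 1 = 4.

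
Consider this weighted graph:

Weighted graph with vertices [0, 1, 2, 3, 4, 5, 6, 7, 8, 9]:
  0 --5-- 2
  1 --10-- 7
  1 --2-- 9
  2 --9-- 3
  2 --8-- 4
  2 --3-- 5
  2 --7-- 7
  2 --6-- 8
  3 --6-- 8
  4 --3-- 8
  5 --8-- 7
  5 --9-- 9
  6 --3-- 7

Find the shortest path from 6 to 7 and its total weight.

Using Dijkstra's algorithm from vertex 6:
Shortest path: 6 -> 7
Total weight: 3 = 3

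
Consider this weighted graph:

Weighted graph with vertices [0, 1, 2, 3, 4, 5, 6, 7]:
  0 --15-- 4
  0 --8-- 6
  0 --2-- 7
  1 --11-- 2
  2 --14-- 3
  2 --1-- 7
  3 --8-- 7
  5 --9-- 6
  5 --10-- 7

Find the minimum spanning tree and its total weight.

Applying Kruskal's algorithm (sort edges by weight, add if no cycle):
  Add (2,7) w=1
  Add (0,7) w=2
  Add (0,6) w=8
  Add (3,7) w=8
  Add (5,6) w=9
  Skip (5,7) w=10 (creates cycle)
  Add (1,2) w=11
  Skip (2,3) w=14 (creates cycle)
  Add (0,4) w=15
MST weight = 54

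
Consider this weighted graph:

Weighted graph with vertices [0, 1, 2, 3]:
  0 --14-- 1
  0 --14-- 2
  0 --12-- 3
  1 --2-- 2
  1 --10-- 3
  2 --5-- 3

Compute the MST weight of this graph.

Applying Kruskal's algorithm (sort edges by weight, add if no cycle):
  Add (1,2) w=2
  Add (2,3) w=5
  Skip (1,3) w=10 (creates cycle)
  Add (0,3) w=12
  Skip (0,2) w=14 (creates cycle)
  Skip (0,1) w=14 (creates cycle)
MST weight = 19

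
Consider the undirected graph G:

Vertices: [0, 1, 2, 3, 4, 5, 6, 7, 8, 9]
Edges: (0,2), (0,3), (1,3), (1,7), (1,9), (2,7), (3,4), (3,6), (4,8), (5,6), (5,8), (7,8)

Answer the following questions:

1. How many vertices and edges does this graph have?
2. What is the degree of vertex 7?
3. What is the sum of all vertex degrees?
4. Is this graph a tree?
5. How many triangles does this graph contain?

Count: 10 vertices, 12 edges.
Vertex 7 has neighbors [1, 2, 8], degree = 3.
Handshaking lemma: 2 * 12 = 24.
A tree on 10 vertices has 9 edges. This graph has 12 edges (3 extra). Not a tree.
Number of triangles = 0.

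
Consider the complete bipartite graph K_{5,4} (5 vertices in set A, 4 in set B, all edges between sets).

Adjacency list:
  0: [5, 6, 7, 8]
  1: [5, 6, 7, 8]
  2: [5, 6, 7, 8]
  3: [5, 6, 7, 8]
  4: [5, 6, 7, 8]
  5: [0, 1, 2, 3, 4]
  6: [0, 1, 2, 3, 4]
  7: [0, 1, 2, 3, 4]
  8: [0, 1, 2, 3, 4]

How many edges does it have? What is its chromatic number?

K_{5,4} has 5 * 4 = 20 edges.
Bipartite graphs have chromatic number 2 (color each partition differently).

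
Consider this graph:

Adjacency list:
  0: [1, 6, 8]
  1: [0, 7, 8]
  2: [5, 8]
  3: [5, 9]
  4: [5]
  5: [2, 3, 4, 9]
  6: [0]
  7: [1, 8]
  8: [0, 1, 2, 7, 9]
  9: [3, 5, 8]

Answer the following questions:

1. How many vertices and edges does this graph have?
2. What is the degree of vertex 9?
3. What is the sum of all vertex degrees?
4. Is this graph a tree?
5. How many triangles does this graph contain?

Count: 10 vertices, 13 edges.
Vertex 9 has neighbors [3, 5, 8], degree = 3.
Handshaking lemma: 2 * 13 = 26.
A tree on 10 vertices has 9 edges. This graph has 13 edges (4 extra). Not a tree.
Number of triangles = 3.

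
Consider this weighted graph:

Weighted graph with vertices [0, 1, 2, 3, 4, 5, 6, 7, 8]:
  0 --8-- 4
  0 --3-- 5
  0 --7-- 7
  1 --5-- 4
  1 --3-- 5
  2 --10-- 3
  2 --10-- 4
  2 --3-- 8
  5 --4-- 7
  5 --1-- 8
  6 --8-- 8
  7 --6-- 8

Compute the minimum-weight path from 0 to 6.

Using Dijkstra's algorithm from vertex 0:
Shortest path: 0 -> 5 -> 8 -> 6
Total weight: 3 + 1 + 8 = 12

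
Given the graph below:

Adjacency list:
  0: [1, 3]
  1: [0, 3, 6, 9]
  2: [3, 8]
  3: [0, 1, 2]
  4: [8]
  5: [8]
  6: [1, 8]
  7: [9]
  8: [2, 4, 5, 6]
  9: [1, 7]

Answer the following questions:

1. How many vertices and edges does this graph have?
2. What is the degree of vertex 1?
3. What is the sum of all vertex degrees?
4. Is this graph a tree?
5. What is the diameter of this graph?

Count: 10 vertices, 11 edges.
Vertex 1 has neighbors [0, 3, 6, 9], degree = 4.
Handshaking lemma: 2 * 11 = 22.
A tree on 10 vertices has 9 edges. This graph has 11 edges (2 extra). Not a tree.
Diameter (longest shortest path) = 5.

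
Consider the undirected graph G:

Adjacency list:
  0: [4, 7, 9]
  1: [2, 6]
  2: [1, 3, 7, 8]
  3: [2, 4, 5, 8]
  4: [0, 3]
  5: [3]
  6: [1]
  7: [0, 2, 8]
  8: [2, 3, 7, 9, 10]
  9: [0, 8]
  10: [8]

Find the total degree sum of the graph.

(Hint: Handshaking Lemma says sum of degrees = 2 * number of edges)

Count edges: 14 edges.
By Handshaking Lemma: sum of degrees = 2 * 14 = 28.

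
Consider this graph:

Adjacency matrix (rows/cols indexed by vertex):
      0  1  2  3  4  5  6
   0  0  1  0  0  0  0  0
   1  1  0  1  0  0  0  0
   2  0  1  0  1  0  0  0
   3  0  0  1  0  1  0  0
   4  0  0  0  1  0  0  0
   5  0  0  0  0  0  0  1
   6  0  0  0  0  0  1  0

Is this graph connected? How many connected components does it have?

Checking connectivity: the graph has 2 connected component(s).
Components: [[0, 1, 2, 3, 4], [5, 6]]. The graph is NOT connected.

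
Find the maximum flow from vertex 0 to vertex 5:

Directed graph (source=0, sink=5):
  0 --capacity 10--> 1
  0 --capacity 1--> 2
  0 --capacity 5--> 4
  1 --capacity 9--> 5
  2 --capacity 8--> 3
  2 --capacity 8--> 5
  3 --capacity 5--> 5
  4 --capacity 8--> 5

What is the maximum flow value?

Computing max flow:
  Flow on (0->1): 9/10
  Flow on (0->2): 1/1
  Flow on (0->4): 5/5
  Flow on (1->5): 9/9
  Flow on (2->5): 1/8
  Flow on (4->5): 5/8
Maximum flow = 15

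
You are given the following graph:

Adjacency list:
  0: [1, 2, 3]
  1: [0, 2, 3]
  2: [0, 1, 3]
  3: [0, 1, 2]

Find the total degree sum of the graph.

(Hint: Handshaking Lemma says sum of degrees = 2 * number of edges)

Count edges: 6 edges.
By Handshaking Lemma: sum of degrees = 2 * 6 = 12.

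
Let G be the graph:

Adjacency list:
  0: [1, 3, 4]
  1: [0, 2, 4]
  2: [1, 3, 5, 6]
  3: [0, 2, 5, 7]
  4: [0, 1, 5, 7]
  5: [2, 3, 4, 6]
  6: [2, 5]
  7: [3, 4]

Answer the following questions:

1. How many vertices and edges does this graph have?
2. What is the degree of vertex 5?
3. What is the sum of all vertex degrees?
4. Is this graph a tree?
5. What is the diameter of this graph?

Count: 8 vertices, 13 edges.
Vertex 5 has neighbors [2, 3, 4, 6], degree = 4.
Handshaking lemma: 2 * 13 = 26.
A tree on 8 vertices has 7 edges. This graph has 13 edges (6 extra). Not a tree.
Diameter (longest shortest path) = 3.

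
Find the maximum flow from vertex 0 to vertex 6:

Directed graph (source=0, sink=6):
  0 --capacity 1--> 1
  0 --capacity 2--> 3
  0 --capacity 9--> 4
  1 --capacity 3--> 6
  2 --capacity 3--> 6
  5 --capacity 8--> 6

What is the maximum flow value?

Computing max flow:
  Flow on (0->1): 1/1
  Flow on (1->6): 1/3
Maximum flow = 1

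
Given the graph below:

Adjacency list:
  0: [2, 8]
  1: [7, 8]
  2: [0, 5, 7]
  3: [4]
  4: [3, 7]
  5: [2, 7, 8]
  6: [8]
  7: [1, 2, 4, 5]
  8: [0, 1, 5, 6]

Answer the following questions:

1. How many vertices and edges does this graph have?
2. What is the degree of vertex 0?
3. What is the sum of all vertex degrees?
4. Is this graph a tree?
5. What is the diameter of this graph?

Count: 9 vertices, 11 edges.
Vertex 0 has neighbors [2, 8], degree = 2.
Handshaking lemma: 2 * 11 = 22.
A tree on 9 vertices has 8 edges. This graph has 11 edges (3 extra). Not a tree.
Diameter (longest shortest path) = 5.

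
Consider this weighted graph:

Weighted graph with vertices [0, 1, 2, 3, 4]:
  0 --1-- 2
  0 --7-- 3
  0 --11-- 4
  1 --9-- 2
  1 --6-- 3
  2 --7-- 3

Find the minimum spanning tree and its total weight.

Applying Kruskal's algorithm (sort edges by weight, add if no cycle):
  Add (0,2) w=1
  Add (1,3) w=6
  Add (0,3) w=7
  Skip (2,3) w=7 (creates cycle)
  Skip (1,2) w=9 (creates cycle)
  Add (0,4) w=11
MST weight = 25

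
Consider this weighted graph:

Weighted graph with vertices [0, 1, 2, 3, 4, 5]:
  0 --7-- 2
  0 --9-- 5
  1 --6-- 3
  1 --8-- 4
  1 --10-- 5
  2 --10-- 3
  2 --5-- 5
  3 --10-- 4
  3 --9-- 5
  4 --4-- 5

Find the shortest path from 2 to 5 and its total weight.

Using Dijkstra's algorithm from vertex 2:
Shortest path: 2 -> 5
Total weight: 5 = 5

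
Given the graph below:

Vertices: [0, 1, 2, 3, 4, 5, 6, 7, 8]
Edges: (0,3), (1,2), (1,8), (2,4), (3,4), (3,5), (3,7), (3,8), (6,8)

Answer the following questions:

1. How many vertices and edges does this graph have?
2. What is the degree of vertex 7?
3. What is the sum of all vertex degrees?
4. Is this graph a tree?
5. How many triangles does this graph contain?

Count: 9 vertices, 9 edges.
Vertex 7 has neighbors [3], degree = 1.
Handshaking lemma: 2 * 9 = 18.
A tree on 9 vertices has 8 edges. This graph has 9 edges (1 extra). Not a tree.
Number of triangles = 0.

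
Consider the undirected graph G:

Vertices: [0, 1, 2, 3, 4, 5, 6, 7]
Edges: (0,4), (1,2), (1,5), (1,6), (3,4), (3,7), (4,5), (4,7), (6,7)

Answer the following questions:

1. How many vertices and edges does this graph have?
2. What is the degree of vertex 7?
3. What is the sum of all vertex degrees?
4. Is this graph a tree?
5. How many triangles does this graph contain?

Count: 8 vertices, 9 edges.
Vertex 7 has neighbors [3, 4, 6], degree = 3.
Handshaking lemma: 2 * 9 = 18.
A tree on 8 vertices has 7 edges. This graph has 9 edges (2 extra). Not a tree.
Number of triangles = 1.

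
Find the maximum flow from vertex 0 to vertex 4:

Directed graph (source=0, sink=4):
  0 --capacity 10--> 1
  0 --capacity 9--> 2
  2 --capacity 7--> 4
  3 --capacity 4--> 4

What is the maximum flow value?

Computing max flow:
  Flow on (0->2): 7/9
  Flow on (2->4): 7/7
Maximum flow = 7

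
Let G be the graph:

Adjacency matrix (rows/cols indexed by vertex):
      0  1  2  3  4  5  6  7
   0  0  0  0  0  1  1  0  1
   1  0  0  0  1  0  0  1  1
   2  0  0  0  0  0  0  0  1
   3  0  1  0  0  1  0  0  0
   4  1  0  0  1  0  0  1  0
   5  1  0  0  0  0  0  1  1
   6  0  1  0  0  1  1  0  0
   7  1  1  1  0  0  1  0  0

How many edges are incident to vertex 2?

Vertex 2 has neighbors [7], so deg(2) = 1.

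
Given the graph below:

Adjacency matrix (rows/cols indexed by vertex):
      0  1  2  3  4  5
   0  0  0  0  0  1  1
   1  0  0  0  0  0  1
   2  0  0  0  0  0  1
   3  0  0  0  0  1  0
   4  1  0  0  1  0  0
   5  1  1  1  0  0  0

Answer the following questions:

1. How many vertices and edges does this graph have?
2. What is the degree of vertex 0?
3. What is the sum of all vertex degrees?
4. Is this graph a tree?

Count: 6 vertices, 5 edges.
Vertex 0 has neighbors [4, 5], degree = 2.
Handshaking lemma: 2 * 5 = 10.
A graph is a tree iff it is connected and has exactly n-1 edges. This graph is connected (all 6 vertices in one component) and has 6-1 = 5 edges. It is a tree.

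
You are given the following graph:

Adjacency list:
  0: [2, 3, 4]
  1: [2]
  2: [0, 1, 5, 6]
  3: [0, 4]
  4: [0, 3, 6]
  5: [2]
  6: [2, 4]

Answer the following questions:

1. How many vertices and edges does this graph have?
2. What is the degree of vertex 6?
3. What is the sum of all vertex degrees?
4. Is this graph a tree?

Count: 7 vertices, 8 edges.
Vertex 6 has neighbors [2, 4], degree = 2.
Handshaking lemma: 2 * 8 = 16.
A tree on 7 vertices has 6 edges. This graph has 8 edges (2 extra). Not a tree.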